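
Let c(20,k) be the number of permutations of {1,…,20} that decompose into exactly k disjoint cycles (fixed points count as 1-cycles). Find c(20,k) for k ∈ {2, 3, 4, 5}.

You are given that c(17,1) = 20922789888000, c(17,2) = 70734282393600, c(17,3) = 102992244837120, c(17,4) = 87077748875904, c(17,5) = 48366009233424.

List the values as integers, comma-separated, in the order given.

431565146817638400, 668609730341153280, 610116075740491776, 371384787345228000

row 18: T[18][1]=17·20922789888000+0=355687428096000  T[18][2]=17·70734282393600+20922789888000=1223405590579200  T[18][3]=17·102992244837120+70734282393600=1821602444624640  T[18][4]=17·87077748875904+102992244837120=1583313975727488  T[18][5]=17·48366009233424+87077748875904=909299905844112
row 19: T[19][1]=18·355687428096000+0=6402373705728000  T[19][2]=18·1223405590579200+355687428096000=22376988058521600  T[19][3]=18·1821602444624640+1223405590579200=34012249593822720  T[19][4]=18·1583313975727488+1821602444624640=30321254007719424  T[19][5]=18·909299905844112+1583313975727488=17950712280921504
row 20: T[20][2]=19·22376988058521600+6402373705728000=431565146817638400  T[20][3]=19·34012249593822720+22376988058521600=668609730341153280  T[20][4]=19·30321254007719424+34012249593822720=610116075740491776  T[20][5]=19·17950712280921504+30321254007719424=371384787345228000
Read c(20,2) = 431565146817638400, c(20,3) = 668609730341153280, c(20,4) = 610116075740491776, c(20,5) = 371384787345228000.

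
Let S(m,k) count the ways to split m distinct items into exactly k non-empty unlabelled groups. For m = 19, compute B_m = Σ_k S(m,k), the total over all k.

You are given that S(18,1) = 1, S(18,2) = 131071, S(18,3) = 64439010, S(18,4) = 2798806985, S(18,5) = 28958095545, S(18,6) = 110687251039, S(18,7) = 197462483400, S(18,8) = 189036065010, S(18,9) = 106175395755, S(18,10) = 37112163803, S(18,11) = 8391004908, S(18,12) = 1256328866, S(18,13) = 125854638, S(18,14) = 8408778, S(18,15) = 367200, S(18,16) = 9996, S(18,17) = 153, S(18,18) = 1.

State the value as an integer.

5832742205057

[19] T[19,1]:1*1+0=1 · T[19,2]:2*131071+1=262143 · T[19,3]:3*64439010+131071=193448101 · T[19,4]:4*2798806985+64439010=11259666950 · T[19,5]:5*28958095545+2798806985=147589284710 · T[19,6]:6*110687251039+28958095545=693081601779 · T[19,7]:7*197462483400+110687251039=1492924634839 · T[19,8]:8*189036065010+197462483400=1709751003480 · T[19,9]:9*106175395755+189036065010=1144614626805 · T[19,10]:10*37112163803+106175395755=477297033785 · T[19,11]:11*8391004908+37112163803=129413217791 · T[19,12]:12*1256328866+8391004908=23466951300 · T[19,13]:13*125854638+1256328866=2892439160 · T[19,14]:14*8408778+125854638=243577530 · T[19,15]:15*367200+8408778=13916778 · T[19,16]:16*9996+367200=527136 · T[19,17]:17*153+9996=12597 · T[19,18]:18*1+153=171 · T[19,19]:19*0+1=1
B_19 = ΣS(19,k) = 1+262143+193448101+11259666950+147589284710+693081601779+1492924634839+1709751003480+1144614626805+477297033785+129413217791+23466951300+2892439160+243577530+13916778+527136+12597+171+1 = 5832742205057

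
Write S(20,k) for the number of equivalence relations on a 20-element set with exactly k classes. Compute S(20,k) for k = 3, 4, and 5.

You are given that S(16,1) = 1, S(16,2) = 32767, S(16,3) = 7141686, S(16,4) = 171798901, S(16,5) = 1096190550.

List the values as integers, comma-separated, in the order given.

i=17: T(17,1)=0+1·1=1 | T(17,2)=1+2·32767=65535 | T(17,3)=32767+3·7141686=21457825 | T(17,4)=7141686+4·171798901=694337290 | T(17,5)=171798901+5·1096190550=5652751651
i=18: T(18,1)=0+1·1=1 | T(18,2)=1+2·65535=131071 | T(18,3)=65535+3·21457825=64439010 | T(18,4)=21457825+4·694337290=2798806985 | T(18,5)=694337290+5·5652751651=28958095545
i=19: T(19,2)=1+2·131071=262143 | T(19,3)=131071+3·64439010=193448101 | T(19,4)=64439010+4·2798806985=11259666950 | T(19,5)=2798806985+5·28958095545=147589284710
i=20: T(20,3)=262143+3·193448101=580606446 | T(20,4)=193448101+4·11259666950=45232115901 | T(20,5)=11259666950+5·147589284710=749206090500
Read S(20,3) = 580606446, S(20,4) = 45232115901, S(20,5) = 749206090500.

580606446, 45232115901, 749206090500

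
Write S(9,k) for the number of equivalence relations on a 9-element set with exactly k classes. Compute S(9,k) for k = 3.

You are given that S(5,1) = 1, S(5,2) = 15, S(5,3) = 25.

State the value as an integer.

3025

row 6: T[6][1]=1·1+0=1  T[6][2]=2·15+1=31  T[6][3]=3·25+15=90
row 7: T[7][1]=1·1+0=1  T[7][2]=2·31+1=63  T[7][3]=3·90+31=301
row 8: T[8][2]=2·63+1=127  T[8][3]=3·301+63=966
row 9: T[9][3]=3·966+127=3025
Read S(9,3) = 3025.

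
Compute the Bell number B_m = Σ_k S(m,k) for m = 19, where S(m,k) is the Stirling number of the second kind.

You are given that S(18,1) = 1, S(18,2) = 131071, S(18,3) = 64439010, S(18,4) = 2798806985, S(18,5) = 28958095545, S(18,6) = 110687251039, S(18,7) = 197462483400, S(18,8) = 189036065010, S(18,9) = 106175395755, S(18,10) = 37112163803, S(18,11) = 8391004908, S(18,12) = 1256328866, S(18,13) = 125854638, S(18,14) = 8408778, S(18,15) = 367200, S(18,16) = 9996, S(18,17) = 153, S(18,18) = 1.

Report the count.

5832742205057

@19  (19,1):1·1+0→1, (19,2):131071·2+1→262143, (19,3):64439010·3+131071→193448101, (19,4):2798806985·4+64439010→11259666950, (19,5):28958095545·5+2798806985→147589284710, (19,6):110687251039·6+28958095545→693081601779, (19,7):197462483400·7+110687251039→1492924634839, (19,8):189036065010·8+197462483400→1709751003480, (19,9):106175395755·9+189036065010→1144614626805, (19,10):37112163803·10+106175395755→477297033785, (19,11):8391004908·11+37112163803→129413217791, (19,12):1256328866·12+8391004908→23466951300, (19,13):125854638·13+1256328866→2892439160, (19,14):8408778·14+125854638→243577530, (19,15):367200·15+8408778→13916778, (19,16):9996·16+367200→527136, (19,17):153·17+9996→12597, (19,18):1·18+153→171, (19,19):0·19+1→1
B_19 = ΣS(19,k) = 1+262143+193448101+11259666950+147589284710+693081601779+1492924634839+1709751003480+1144614626805+477297033785+129413217791+23466951300+2892439160+243577530+13916778+527136+12597+171+1 = 5832742205057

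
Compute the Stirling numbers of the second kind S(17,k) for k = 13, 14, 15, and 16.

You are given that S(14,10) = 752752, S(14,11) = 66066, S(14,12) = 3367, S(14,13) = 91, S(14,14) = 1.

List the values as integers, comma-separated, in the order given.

4910178, 249900, 7820, 136

row 15: T[15][11]=11·66066+752752=1479478  T[15][12]=12·3367+66066=106470  T[15][13]=13·91+3367=4550  T[15][14]=14·1+91=105  T[15][15]=15·0+1=1
row 16: T[16][12]=12·106470+1479478=2757118  T[16][13]=13·4550+106470=165620  T[16][14]=14·105+4550=6020  T[16][15]=15·1+105=120  T[16][16]=16·0+1=1
row 17: T[17][13]=13·165620+2757118=4910178  T[17][14]=14·6020+165620=249900  T[17][15]=15·120+6020=7820  T[17][16]=16·1+120=136
Read S(17,13) = 4910178, S(17,14) = 249900, S(17,15) = 7820, S(17,16) = 136.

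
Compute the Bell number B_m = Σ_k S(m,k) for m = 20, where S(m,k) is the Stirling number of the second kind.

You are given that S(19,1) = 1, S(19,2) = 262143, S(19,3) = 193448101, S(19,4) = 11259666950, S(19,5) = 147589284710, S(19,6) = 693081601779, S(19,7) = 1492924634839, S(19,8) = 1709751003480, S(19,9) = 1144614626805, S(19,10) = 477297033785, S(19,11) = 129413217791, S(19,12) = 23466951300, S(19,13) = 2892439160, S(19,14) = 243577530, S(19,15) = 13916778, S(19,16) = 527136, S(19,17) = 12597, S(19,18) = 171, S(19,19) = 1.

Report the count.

51724158235372

@20  (20,1):1·1+0→1, (20,2):262143·2+1→524287, (20,3):193448101·3+262143→580606446, (20,4):11259666950·4+193448101→45232115901, (20,5):147589284710·5+11259666950→749206090500, (20,6):693081601779·6+147589284710→4306078895384, (20,7):1492924634839·7+693081601779→11143554045652, (20,8):1709751003480·8+1492924634839→15170932662679, (20,9):1144614626805·9+1709751003480→12011282644725, (20,10):477297033785·10+1144614626805→5917584964655, (20,11):129413217791·11+477297033785→1900842429486, (20,12):23466951300·12+129413217791→411016633391, (20,13):2892439160·13+23466951300→61068660380, (20,14):243577530·14+2892439160→6302524580, (20,15):13916778·15+243577530→452329200, (20,16):527136·16+13916778→22350954, (20,17):12597·17+527136→741285, (20,18):171·18+12597→15675, (20,19):1·19+171→190, (20,20):0·20+1→1
B_20 = ΣS(20,k) = 1+524287+580606446+45232115901+749206090500+4306078895384+11143554045652+15170932662679+12011282644725+5917584964655+1900842429486+411016633391+61068660380+6302524580+452329200+22350954+741285+15675+190+1 = 51724158235372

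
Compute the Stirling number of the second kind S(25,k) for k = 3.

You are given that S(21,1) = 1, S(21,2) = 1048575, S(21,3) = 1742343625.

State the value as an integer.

@22  (22,1):1·1+0→1, (22,2):1048575·2+1→2097151, (22,3):1742343625·3+1048575→5228079450
@23  (23,1):1·1+0→1, (23,2):2097151·2+1→4194303, (23,3):5228079450·3+2097151→15686335501
@24  (24,2):4194303·2+1→8388607, (24,3):15686335501·3+4194303→47063200806
@25  (25,3):47063200806·3+8388607→141197991025
Read S(25,3) = 141197991025.

141197991025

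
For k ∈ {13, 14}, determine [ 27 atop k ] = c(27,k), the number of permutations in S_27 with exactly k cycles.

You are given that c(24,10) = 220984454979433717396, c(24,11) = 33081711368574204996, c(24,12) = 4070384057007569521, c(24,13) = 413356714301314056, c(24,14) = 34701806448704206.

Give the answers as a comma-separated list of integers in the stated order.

16778377273555183648050, 1654339178844590073615

[25] T[25,11]:24*33081711368574204996+220984454979433717396=1014945527825214637300 · T[25,12]:24*4070384057007569521+33081711368574204996=130770928736755873500 · T[25,13]:24*413356714301314056+4070384057007569521=13990945200239106865 · T[25,14]:24*34701806448704206+413356714301314056=1246200069070215000
[26] T[26,12]:25*130770928736755873500+1014945527825214637300=4284218746244111474800 · T[26,13]:25*13990945200239106865+130770928736755873500=480544558742733545125 · T[26,14]:25*1246200069070215000+13990945200239106865=45145946926994481865
[27] T[27,13]:26*480544558742733545125+4284218746244111474800=16778377273555183648050 · T[27,14]:26*45145946926994481865+480544558742733545125=1654339178844590073615
Read c(27,13) = 16778377273555183648050, c(27,14) = 1654339178844590073615.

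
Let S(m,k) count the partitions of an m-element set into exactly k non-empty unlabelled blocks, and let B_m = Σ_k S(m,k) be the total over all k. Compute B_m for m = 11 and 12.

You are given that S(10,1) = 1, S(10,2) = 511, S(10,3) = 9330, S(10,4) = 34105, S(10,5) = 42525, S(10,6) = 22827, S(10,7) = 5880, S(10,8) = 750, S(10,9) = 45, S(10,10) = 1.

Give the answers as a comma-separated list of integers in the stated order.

i=11: T(11,1)=0+1·1=1 | T(11,2)=1+2·511=1023 | T(11,3)=511+3·9330=28501 | T(11,4)=9330+4·34105=145750 | T(11,5)=34105+5·42525=246730 | T(11,6)=42525+6·22827=179487 | T(11,7)=22827+7·5880=63987 | T(11,8)=5880+8·750=11880 | T(11,9)=750+9·45=1155 | T(11,10)=45+10·1=55 | T(11,11)=1+11·0=1
i=12: T(12,1)=0+1·1=1 | T(12,2)=1+2·1023=2047 | T(12,3)=1023+3·28501=86526 | T(12,4)=28501+4·145750=611501 | T(12,5)=145750+5·246730=1379400 | T(12,6)=246730+6·179487=1323652 | T(12,7)=179487+7·63987=627396 | T(12,8)=63987+8·11880=159027 | T(12,9)=11880+9·1155=22275 | T(12,10)=1155+10·55=1705 | T(12,11)=55+11·1=66 | T(12,12)=1+12·0=1
B_11 = ΣS(11,k) = 1+1023+28501+145750+246730+179487+63987+11880+1155+55+1 = 678570
B_12 = ΣS(12,k) = 1+2047+86526+611501+1379400+1323652+627396+159027+22275+1705+66+1 = 4213597

678570, 4213597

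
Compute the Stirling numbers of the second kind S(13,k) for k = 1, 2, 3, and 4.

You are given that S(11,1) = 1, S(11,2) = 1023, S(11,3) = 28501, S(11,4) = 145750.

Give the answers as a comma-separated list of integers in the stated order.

1, 4095, 261625, 2532530

r12: T_12,1=1×1+0=1; T_12,2=2×1023+1=2047; T_12,3=3×28501+1023=86526; T_12,4=4×145750+28501=611501
r13: T_13,1=1×1+0=1; T_13,2=2×2047+1=4095; T_13,3=3×86526+2047=261625; T_13,4=4×611501+86526=2532530
Read S(13,1) = 1, S(13,2) = 4095, S(13,3) = 261625, S(13,4) = 2532530.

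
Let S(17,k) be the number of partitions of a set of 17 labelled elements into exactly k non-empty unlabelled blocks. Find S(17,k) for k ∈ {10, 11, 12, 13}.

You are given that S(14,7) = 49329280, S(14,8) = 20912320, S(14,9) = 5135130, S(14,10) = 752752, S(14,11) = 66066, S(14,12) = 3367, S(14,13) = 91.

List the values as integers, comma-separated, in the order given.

row 15: T[15][8]=8·20912320+49329280=216627840  T[15][9]=9·5135130+20912320=67128490  T[15][10]=10·752752+5135130=12662650  T[15][11]=11·66066+752752=1479478  T[15][12]=12·3367+66066=106470  T[15][13]=13·91+3367=4550
row 16: T[16][9]=9·67128490+216627840=820784250  T[16][10]=10·12662650+67128490=193754990  T[16][11]=11·1479478+12662650=28936908  T[16][12]=12·106470+1479478=2757118  T[16][13]=13·4550+106470=165620
row 17: T[17][10]=10·193754990+820784250=2758334150  T[17][11]=11·28936908+193754990=512060978  T[17][12]=12·2757118+28936908=62022324  T[17][13]=13·165620+2757118=4910178
Read S(17,10) = 2758334150, S(17,11) = 512060978, S(17,12) = 62022324, S(17,13) = 4910178.

2758334150, 512060978, 62022324, 4910178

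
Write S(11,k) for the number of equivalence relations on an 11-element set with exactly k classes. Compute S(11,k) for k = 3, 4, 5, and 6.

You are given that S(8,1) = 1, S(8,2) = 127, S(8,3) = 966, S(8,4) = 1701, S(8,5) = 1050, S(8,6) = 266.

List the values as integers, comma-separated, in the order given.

[9] T[9,1]:1*1+0=1 · T[9,2]:2*127+1=255 · T[9,3]:3*966+127=3025 · T[9,4]:4*1701+966=7770 · T[9,5]:5*1050+1701=6951 · T[9,6]:6*266+1050=2646
[10] T[10,2]:2*255+1=511 · T[10,3]:3*3025+255=9330 · T[10,4]:4*7770+3025=34105 · T[10,5]:5*6951+7770=42525 · T[10,6]:6*2646+6951=22827
[11] T[11,3]:3*9330+511=28501 · T[11,4]:4*34105+9330=145750 · T[11,5]:5*42525+34105=246730 · T[11,6]:6*22827+42525=179487
Read S(11,3) = 28501, S(11,4) = 145750, S(11,5) = 246730, S(11,6) = 179487.

28501, 145750, 246730, 179487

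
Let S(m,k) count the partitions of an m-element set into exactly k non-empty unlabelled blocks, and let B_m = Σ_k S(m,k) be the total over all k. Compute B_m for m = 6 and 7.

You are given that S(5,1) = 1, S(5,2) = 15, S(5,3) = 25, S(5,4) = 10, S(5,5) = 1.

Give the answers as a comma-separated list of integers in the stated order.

r6: T_6,1=1×1+0=1; T_6,2=2×15+1=31; T_6,3=3×25+15=90; T_6,4=4×10+25=65; T_6,5=5×1+10=15; T_6,6=6×0+1=1
r7: T_7,1=1×1+0=1; T_7,2=2×31+1=63; T_7,3=3×90+31=301; T_7,4=4×65+90=350; T_7,5=5×15+65=140; T_7,6=6×1+15=21; T_7,7=7×0+1=1
B_6 = ΣS(6,k) = 1+31+90+65+15+1 = 203
B_7 = ΣS(7,k) = 1+63+301+350+140+21+1 = 877

203, 877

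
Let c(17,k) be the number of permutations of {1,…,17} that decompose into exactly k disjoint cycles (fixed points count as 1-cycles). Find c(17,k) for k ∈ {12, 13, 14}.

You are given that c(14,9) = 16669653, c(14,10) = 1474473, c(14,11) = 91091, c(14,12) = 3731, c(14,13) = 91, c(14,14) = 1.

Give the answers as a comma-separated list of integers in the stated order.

156952432, 8394022, 323680

[15] T[15,10]:14*1474473+16669653=37312275 · T[15,11]:14*91091+1474473=2749747 · T[15,12]:14*3731+91091=143325 · T[15,13]:14*91+3731=5005 · T[15,14]:14*1+91=105
[16] T[16,11]:15*2749747+37312275=78558480 · T[16,12]:15*143325+2749747=4899622 · T[16,13]:15*5005+143325=218400 · T[16,14]:15*105+5005=6580
[17] T[17,12]:16*4899622+78558480=156952432 · T[17,13]:16*218400+4899622=8394022 · T[17,14]:16*6580+218400=323680
Read c(17,12) = 156952432, c(17,13) = 8394022, c(17,14) = 323680.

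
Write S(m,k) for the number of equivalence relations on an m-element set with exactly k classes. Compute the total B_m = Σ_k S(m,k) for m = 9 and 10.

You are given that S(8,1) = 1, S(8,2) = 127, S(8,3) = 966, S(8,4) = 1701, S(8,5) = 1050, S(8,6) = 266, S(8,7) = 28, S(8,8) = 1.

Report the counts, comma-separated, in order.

21147, 115975

i=9: T(9,1)=0+1·1=1 | T(9,2)=1+2·127=255 | T(9,3)=127+3·966=3025 | T(9,4)=966+4·1701=7770 | T(9,5)=1701+5·1050=6951 | T(9,6)=1050+6·266=2646 | T(9,7)=266+7·28=462 | T(9,8)=28+8·1=36 | T(9,9)=1+9·0=1
i=10: T(10,1)=0+1·1=1 | T(10,2)=1+2·255=511 | T(10,3)=255+3·3025=9330 | T(10,4)=3025+4·7770=34105 | T(10,5)=7770+5·6951=42525 | T(10,6)=6951+6·2646=22827 | T(10,7)=2646+7·462=5880 | T(10,8)=462+8·36=750 | T(10,9)=36+9·1=45 | T(10,10)=1+10·0=1
B_9 = ΣS(9,k) = 1+255+3025+7770+6951+2646+462+36+1 = 21147
B_10 = ΣS(10,k) = 1+511+9330+34105+42525+22827+5880+750+45+1 = 115975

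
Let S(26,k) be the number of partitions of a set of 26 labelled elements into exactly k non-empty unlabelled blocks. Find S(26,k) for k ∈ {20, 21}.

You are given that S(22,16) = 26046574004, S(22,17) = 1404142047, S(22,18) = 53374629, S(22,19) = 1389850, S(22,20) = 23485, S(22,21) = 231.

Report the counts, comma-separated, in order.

i=23: T(23,17)=26046574004+17·1404142047=49916988803 | T(23,18)=1404142047+18·53374629=2364885369 | T(23,19)=53374629+19·1389850=79781779 | T(23,20)=1389850+20·23485=1859550 | T(23,21)=23485+21·231=28336
i=24: T(24,18)=49916988803+18·2364885369=92484925445 | T(24,19)=2364885369+19·79781779=3880739170 | T(24,20)=79781779+20·1859550=116972779 | T(24,21)=1859550+21·28336=2454606
i=25: T(25,19)=92484925445+19·3880739170=166218969675 | T(25,20)=3880739170+20·116972779=6220194750 | T(25,21)=116972779+21·2454606=168519505
i=26: T(26,20)=166218969675+20·6220194750=290622864675 | T(26,21)=6220194750+21·168519505=9759104355
Read S(26,20) = 290622864675, S(26,21) = 9759104355.

290622864675, 9759104355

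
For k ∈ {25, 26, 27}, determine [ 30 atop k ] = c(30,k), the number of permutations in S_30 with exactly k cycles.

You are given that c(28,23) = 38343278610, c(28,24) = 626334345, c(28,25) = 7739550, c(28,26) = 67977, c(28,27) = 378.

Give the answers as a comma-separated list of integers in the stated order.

80328850875, 1122686019, 11921175

r29: T_29,24=28×626334345+38343278610=55880640270; T_29,25=28×7739550+626334345=843041745; T_29,26=28×67977+7739550=9642906; T_29,27=28×378+67977=78561
r30: T_30,25=29×843041745+55880640270=80328850875; T_30,26=29×9642906+843041745=1122686019; T_30,27=29×78561+9642906=11921175
Read c(30,25) = 80328850875, c(30,26) = 1122686019, c(30,27) = 11921175.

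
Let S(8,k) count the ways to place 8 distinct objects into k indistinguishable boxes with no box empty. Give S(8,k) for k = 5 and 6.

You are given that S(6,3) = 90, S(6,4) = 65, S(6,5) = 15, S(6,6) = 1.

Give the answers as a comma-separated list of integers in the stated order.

@7  (7,4):65·4+90→350, (7,5):15·5+65→140, (7,6):1·6+15→21
@8  (8,5):140·5+350→1050, (8,6):21·6+140→266
Read S(8,5) = 1050, S(8,6) = 266.

1050, 266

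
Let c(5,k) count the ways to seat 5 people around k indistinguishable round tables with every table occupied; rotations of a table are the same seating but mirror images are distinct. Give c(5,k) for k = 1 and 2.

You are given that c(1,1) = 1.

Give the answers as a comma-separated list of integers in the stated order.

24, 50

[2] T[2,1]:1*1+0=1 · T[2,2]:1*0+1=1
[3] T[3,1]:2*1+0=2 · T[3,2]:2*1+1=3
[4] T[4,1]:3*2+0=6 · T[4,2]:3*3+2=11
[5] T[5,1]:4*6+0=24 · T[5,2]:4*11+6=50
Read c(5,1) = 24, c(5,2) = 50.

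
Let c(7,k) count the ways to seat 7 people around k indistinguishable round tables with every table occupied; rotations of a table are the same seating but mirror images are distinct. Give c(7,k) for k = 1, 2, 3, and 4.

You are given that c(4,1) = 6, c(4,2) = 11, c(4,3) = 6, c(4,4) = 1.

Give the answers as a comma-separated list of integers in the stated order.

720, 1764, 1624, 735

row 5: T[5][1]=4·6+0=24  T[5][2]=4·11+6=50  T[5][3]=4·6+11=35  T[5][4]=4·1+6=10
row 6: T[6][1]=5·24+0=120  T[6][2]=5·50+24=274  T[6][3]=5·35+50=225  T[6][4]=5·10+35=85
row 7: T[7][1]=6·120+0=720  T[7][2]=6·274+120=1764  T[7][3]=6·225+274=1624  T[7][4]=6·85+225=735
Read c(7,1) = 720, c(7,2) = 1764, c(7,3) = 1624, c(7,4) = 735.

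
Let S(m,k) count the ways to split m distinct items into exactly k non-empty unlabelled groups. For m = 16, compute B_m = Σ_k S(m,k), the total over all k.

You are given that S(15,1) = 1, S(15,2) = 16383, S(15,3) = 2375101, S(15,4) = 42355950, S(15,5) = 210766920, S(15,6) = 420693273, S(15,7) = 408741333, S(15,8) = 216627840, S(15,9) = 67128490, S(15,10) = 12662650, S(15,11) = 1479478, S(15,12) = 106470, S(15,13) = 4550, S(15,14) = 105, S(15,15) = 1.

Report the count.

10480142147

row 16: T[16][1]=1·1+0=1  T[16][2]=2·16383+1=32767  T[16][3]=3·2375101+16383=7141686  T[16][4]=4·42355950+2375101=171798901  T[16][5]=5·210766920+42355950=1096190550  T[16][6]=6·420693273+210766920=2734926558  T[16][7]=7·408741333+420693273=3281882604  T[16][8]=8·216627840+408741333=2141764053  T[16][9]=9·67128490+216627840=820784250  T[16][10]=10·12662650+67128490=193754990  T[16][11]=11·1479478+12662650=28936908  T[16][12]=12·106470+1479478=2757118  T[16][13]=13·4550+106470=165620  T[16][14]=14·105+4550=6020  T[16][15]=15·1+105=120  T[16][16]=16·0+1=1
B_16 = ΣS(16,k) = 1+32767+7141686+171798901+1096190550+2734926558+3281882604+2141764053+820784250+193754990+28936908+2757118+165620+6020+120+1 = 10480142147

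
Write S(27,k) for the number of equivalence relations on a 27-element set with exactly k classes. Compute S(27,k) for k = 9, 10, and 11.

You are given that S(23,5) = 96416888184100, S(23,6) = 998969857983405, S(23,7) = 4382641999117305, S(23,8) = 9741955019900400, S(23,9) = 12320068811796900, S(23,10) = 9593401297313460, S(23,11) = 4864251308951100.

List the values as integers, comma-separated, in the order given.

106563273280541795575, 143197070509423605675, 123519417123830092365

row 24: T[24][6]=6·998969857983405+96416888184100=6090236036084530  T[24][7]=7·4382641999117305+998969857983405=31677463851804540  T[24][8]=8·9741955019900400+4382641999117305=82318282158320505  T[24][9]=9·12320068811796900+9741955019900400=120622574326072500  T[24][10]=10·9593401297313460+12320068811796900=108254081784931500  T[24][11]=11·4864251308951100+9593401297313460=63100165695775560
row 25: T[25][7]=7·31677463851804540+6090236036084530=227832482998716310  T[25][8]=8·82318282158320505+31677463851804540=690223721118368580  T[25][9]=9·120622574326072500+82318282158320505=1167921451092973005  T[25][10]=10·108254081784931500+120622574326072500=1203163392175387500  T[25][11]=11·63100165695775560+108254081784931500=802355904438462660
row 26: T[26][8]=8·690223721118368580+227832482998716310=5749622251945664950  T[26][9]=9·1167921451092973005+690223721118368580=11201516780955125625  T[26][10]=10·1203163392175387500+1167921451092973005=13199555372846848005  T[26][11]=11·802355904438462660+1203163392175387500=10029078340998476760
row 27: T[27][9]=9·11201516780955125625+5749622251945664950=106563273280541795575  T[27][10]=10·13199555372846848005+11201516780955125625=143197070509423605675  T[27][11]=11·10029078340998476760+13199555372846848005=123519417123830092365
Read S(27,9) = 106563273280541795575, S(27,10) = 143197070509423605675, S(27,11) = 123519417123830092365.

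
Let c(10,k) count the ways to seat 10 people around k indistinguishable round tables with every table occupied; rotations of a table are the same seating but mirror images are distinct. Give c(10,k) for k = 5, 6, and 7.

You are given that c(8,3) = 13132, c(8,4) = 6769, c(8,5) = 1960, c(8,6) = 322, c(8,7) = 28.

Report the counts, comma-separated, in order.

r9: T_9,4=8×6769+13132=67284; T_9,5=8×1960+6769=22449; T_9,6=8×322+1960=4536; T_9,7=8×28+322=546
r10: T_10,5=9×22449+67284=269325; T_10,6=9×4536+22449=63273; T_10,7=9×546+4536=9450
Read c(10,5) = 269325, c(10,6) = 63273, c(10,7) = 9450.

269325, 63273, 9450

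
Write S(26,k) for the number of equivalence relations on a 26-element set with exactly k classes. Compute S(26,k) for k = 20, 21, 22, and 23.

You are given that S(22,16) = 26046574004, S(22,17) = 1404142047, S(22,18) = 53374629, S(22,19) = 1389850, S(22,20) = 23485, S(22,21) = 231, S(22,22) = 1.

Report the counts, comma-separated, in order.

@23  (23,17):1404142047·17+26046574004→49916988803, (23,18):53374629·18+1404142047→2364885369, (23,19):1389850·19+53374629→79781779, (23,20):23485·20+1389850→1859550, (23,21):231·21+23485→28336, (23,22):1·22+231→253, (23,23):0·23+1→1
@24  (24,18):2364885369·18+49916988803→92484925445, (24,19):79781779·19+2364885369→3880739170, (24,20):1859550·20+79781779→116972779, (24,21):28336·21+1859550→2454606, (24,22):253·22+28336→33902, (24,23):1·23+253→276
@25  (25,19):3880739170·19+92484925445→166218969675, (25,20):116972779·20+3880739170→6220194750, (25,21):2454606·21+116972779→168519505, (25,22):33902·22+2454606→3200450, (25,23):276·23+33902→40250
@26  (26,20):6220194750·20+166218969675→290622864675, (26,21):168519505·21+6220194750→9759104355, (26,22):3200450·22+168519505→238929405, (26,23):40250·23+3200450→4126200
Read S(26,20) = 290622864675, S(26,21) = 9759104355, S(26,22) = 238929405, S(26,23) = 4126200.

290622864675, 9759104355, 238929405, 4126200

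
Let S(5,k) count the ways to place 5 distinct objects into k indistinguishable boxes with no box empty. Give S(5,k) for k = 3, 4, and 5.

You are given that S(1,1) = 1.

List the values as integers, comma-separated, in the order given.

25, 10, 1

row 2: T[2][1]=1·1+0=1  T[2][2]=2·0+1=1
row 3: T[3][1]=1·1+0=1  T[3][2]=2·1+1=3  T[3][3]=3·0+1=1
row 4: T[4][2]=2·3+1=7  T[4][3]=3·1+3=6  T[4][4]=4·0+1=1
row 5: T[5][3]=3·6+7=25  T[5][4]=4·1+6=10  T[5][5]=5·0+1=1
Read S(5,3) = 25, S(5,4) = 10, S(5,5) = 1.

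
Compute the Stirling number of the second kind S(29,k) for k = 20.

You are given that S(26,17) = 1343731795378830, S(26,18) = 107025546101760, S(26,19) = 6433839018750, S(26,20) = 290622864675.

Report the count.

17110181160972900

i=27: T(27,18)=1343731795378830+18·107025546101760=3270191625210510 | T(27,19)=107025546101760+19·6433839018750=229268487458010 | T(27,20)=6433839018750+20·290622864675=12246296312250
i=28: T(28,19)=3270191625210510+19·229268487458010=7626292886912700 | T(28,20)=229268487458010+20·12246296312250=474194413703010
i=29: T(29,20)=7626292886912700+20·474194413703010=17110181160972900
Read S(29,20) = 17110181160972900.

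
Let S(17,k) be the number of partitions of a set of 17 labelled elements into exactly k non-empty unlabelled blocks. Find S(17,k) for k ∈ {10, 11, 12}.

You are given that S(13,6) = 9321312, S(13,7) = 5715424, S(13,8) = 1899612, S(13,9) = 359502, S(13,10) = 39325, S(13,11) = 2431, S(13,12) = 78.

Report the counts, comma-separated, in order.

2758334150, 512060978, 62022324

[14] T[14,7]:7*5715424+9321312=49329280 · T[14,8]:8*1899612+5715424=20912320 · T[14,9]:9*359502+1899612=5135130 · T[14,10]:10*39325+359502=752752 · T[14,11]:11*2431+39325=66066 · T[14,12]:12*78+2431=3367
[15] T[15,8]:8*20912320+49329280=216627840 · T[15,9]:9*5135130+20912320=67128490 · T[15,10]:10*752752+5135130=12662650 · T[15,11]:11*66066+752752=1479478 · T[15,12]:12*3367+66066=106470
[16] T[16,9]:9*67128490+216627840=820784250 · T[16,10]:10*12662650+67128490=193754990 · T[16,11]:11*1479478+12662650=28936908 · T[16,12]:12*106470+1479478=2757118
[17] T[17,10]:10*193754990+820784250=2758334150 · T[17,11]:11*28936908+193754990=512060978 · T[17,12]:12*2757118+28936908=62022324
Read S(17,10) = 2758334150, S(17,11) = 512060978, S(17,12) = 62022324.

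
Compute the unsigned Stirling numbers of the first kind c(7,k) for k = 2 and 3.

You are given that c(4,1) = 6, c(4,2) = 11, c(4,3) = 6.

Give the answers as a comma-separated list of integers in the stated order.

1764, 1624

r5: T_5,1=4×6+0=24; T_5,2=4×11+6=50; T_5,3=4×6+11=35
r6: T_6,1=5×24+0=120; T_6,2=5×50+24=274; T_6,3=5×35+50=225
r7: T_7,2=6×274+120=1764; T_7,3=6×225+274=1624
Read c(7,2) = 1764, c(7,3) = 1624.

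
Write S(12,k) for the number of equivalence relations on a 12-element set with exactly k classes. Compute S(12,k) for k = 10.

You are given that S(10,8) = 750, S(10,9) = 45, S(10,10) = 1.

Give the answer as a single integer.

1705

i=11: T(11,9)=750+9·45=1155 | T(11,10)=45+10·1=55
i=12: T(12,10)=1155+10·55=1705
Read S(12,10) = 1705.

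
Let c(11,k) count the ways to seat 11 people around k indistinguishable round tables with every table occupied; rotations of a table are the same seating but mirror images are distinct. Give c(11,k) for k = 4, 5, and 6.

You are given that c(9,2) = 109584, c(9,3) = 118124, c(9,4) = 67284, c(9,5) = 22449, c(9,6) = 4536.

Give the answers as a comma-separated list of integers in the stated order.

[10] T[10,3]:9*118124+109584=1172700 · T[10,4]:9*67284+118124=723680 · T[10,5]:9*22449+67284=269325 · T[10,6]:9*4536+22449=63273
[11] T[11,4]:10*723680+1172700=8409500 · T[11,5]:10*269325+723680=3416930 · T[11,6]:10*63273+269325=902055
Read c(11,4) = 8409500, c(11,5) = 3416930, c(11,6) = 902055.

8409500, 3416930, 902055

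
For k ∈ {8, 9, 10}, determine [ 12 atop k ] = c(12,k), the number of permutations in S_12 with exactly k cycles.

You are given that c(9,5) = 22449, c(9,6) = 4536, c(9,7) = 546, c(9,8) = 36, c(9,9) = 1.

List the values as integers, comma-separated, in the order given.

r10: T_10,6=9×4536+22449=63273; T_10,7=9×546+4536=9450; T_10,8=9×36+546=870; T_10,9=9×1+36=45; T_10,10=9×0+1=1
r11: T_11,7=10×9450+63273=157773; T_11,8=10×870+9450=18150; T_11,9=10×45+870=1320; T_11,10=10×1+45=55
r12: T_12,8=11×18150+157773=357423; T_12,9=11×1320+18150=32670; T_12,10=11×55+1320=1925
Read c(12,8) = 357423, c(12,9) = 32670, c(12,10) = 1925.

357423, 32670, 1925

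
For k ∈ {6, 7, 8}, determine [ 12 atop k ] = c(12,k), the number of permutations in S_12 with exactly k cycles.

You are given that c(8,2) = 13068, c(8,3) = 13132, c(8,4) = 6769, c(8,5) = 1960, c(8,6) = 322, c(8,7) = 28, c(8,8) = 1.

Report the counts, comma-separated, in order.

@9  (9,3):13132·8+13068→118124, (9,4):6769·8+13132→67284, (9,5):1960·8+6769→22449, (9,6):322·8+1960→4536, (9,7):28·8+322→546, (9,8):1·8+28→36
@10  (10,4):67284·9+118124→723680, (10,5):22449·9+67284→269325, (10,6):4536·9+22449→63273, (10,7):546·9+4536→9450, (10,8):36·9+546→870
@11  (11,5):269325·10+723680→3416930, (11,6):63273·10+269325→902055, (11,7):9450·10+63273→157773, (11,8):870·10+9450→18150
@12  (12,6):902055·11+3416930→13339535, (12,7):157773·11+902055→2637558, (12,8):18150·11+157773→357423
Read c(12,6) = 13339535, c(12,7) = 2637558, c(12,8) = 357423.

13339535, 2637558, 357423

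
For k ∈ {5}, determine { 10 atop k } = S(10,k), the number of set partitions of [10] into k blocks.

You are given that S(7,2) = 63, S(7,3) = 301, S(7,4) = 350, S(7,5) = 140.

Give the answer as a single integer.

42525

row 8: T[8][3]=3·301+63=966  T[8][4]=4·350+301=1701  T[8][5]=5·140+350=1050
row 9: T[9][4]=4·1701+966=7770  T[9][5]=5·1050+1701=6951
row 10: T[10][5]=5·6951+7770=42525
Read S(10,5) = 42525.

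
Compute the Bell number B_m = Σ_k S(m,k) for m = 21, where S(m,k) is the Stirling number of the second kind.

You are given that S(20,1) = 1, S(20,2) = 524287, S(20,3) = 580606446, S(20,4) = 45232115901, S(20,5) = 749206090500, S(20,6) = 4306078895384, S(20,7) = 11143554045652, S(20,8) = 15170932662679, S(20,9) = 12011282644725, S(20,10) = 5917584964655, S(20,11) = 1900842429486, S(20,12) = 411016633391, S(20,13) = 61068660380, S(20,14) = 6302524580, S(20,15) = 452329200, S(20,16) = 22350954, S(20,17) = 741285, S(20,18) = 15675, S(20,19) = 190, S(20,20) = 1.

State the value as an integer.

[21] T[21,1]:1*1+0=1 · T[21,2]:2*524287+1=1048575 · T[21,3]:3*580606446+524287=1742343625 · T[21,4]:4*45232115901+580606446=181509070050 · T[21,5]:5*749206090500+45232115901=3791262568401 · T[21,6]:6*4306078895384+749206090500=26585679462804 · T[21,7]:7*11143554045652+4306078895384=82310957214948 · T[21,8]:8*15170932662679+11143554045652=132511015347084 · T[21,9]:9*12011282644725+15170932662679=123272476465204 · T[21,10]:10*5917584964655+12011282644725=71187132291275 · T[21,11]:11*1900842429486+5917584964655=26826851689001 · T[21,12]:12*411016633391+1900842429486=6833042030178 · T[21,13]:13*61068660380+411016633391=1204909218331 · T[21,14]:14*6302524580+61068660380=149304004500 · T[21,15]:15*452329200+6302524580=13087462580 · T[21,16]:16*22350954+452329200=809944464 · T[21,17]:17*741285+22350954=34952799 · T[21,18]:18*15675+741285=1023435 · T[21,19]:19*190+15675=19285 · T[21,20]:20*1+190=210 · T[21,21]:21*0+1=1
B_21 = ΣS(21,k) = 1+1048575+1742343625+181509070050+3791262568401+26585679462804+82310957214948+132511015347084+123272476465204+71187132291275+26826851689001+6833042030178+1204909218331+149304004500+13087462580+809944464+34952799+1023435+19285+210+1 = 474869816156751

474869816156751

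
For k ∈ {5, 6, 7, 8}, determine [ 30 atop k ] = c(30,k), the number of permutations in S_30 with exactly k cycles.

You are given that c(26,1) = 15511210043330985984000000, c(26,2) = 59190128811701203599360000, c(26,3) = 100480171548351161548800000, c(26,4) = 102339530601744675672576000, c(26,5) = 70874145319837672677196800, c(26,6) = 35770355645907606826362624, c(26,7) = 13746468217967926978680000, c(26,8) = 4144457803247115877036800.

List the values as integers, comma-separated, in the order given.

49361465831621147825759587123200, 26751280755793398822580822142976, 11139316913434780466101123891200, 3674201658710345201899117607040

i=27: T(27,2)=15511210043330985984000000+26·59190128811701203599360000=1554454559147562279567360000 | T(27,3)=59190128811701203599360000+26·100480171548351161548800000=2671674589068831403868160000 | T(27,4)=100480171548351161548800000+26·102339530601744675672576000=2761307967193712729035776000 | T(27,5)=102339530601744675672576000+26·70874145319837672677196800=1945067308917524165279692800 | T(27,6)=70874145319837672677196800+26·35770355645907606826362624=1000903392113435450162625024 | T(27,7)=35770355645907606826362624+26·13746468217967926978680000=393178529313073708272042624 | T(27,8)=13746468217967926978680000+26·4144457803247115877036800=121502371102392939781636800
i=28: T(28,3)=1554454559147562279567360000+27·2671674589068831403868160000=73689668464006010184007680000 | T(28,4)=2671674589068831403868160000+27·2761307967193712729035776000=77226989703299075087834112000 | T(28,5)=2761307967193712729035776000+27·1945067308917524165279692800=55278125307966865191587481600 | T(28,6)=1945067308917524165279692800+27·1000903392113435450162625024=28969458895980281319670568448 | T(28,7)=1000903392113435450162625024+27·393178529313073708272042624=11616723683566425573507775872 | T(28,8)=393178529313073708272042624+27·121502371102392939781636800=3673742549077683082376236224
i=29: T(29,4)=73689668464006010184007680000+28·77226989703299075087834112000=2236045380156380112643362816000 | T(29,5)=77226989703299075087834112000+28·55278125307966865191587481600=1625014498326371300452283596800 | T(29,6)=55278125307966865191587481600+28·28969458895980281319670568448=866422974395414742142363398144 | T(29,7)=28969458895980281319670568448+28·11616723683566425573507775872=354237722035840197377888292864 | T(29,8)=11616723683566425573507775872+28·3673742549077683082376236224=114481515057741551880042390144
i=30: T(30,5)=2236045380156380112643362816000+29·1625014498326371300452283596800=49361465831621147825759587123200 | T(30,6)=1625014498326371300452283596800+29·866422974395414742142363398144=26751280755793398822580822142976 | T(30,7)=866422974395414742142363398144+29·354237722035840197377888292864=11139316913434780466101123891200 | T(30,8)=354237722035840197377888292864+29·114481515057741551880042390144=3674201658710345201899117607040
Read c(30,5) = 49361465831621147825759587123200, c(30,6) = 26751280755793398822580822142976, c(30,7) = 11139316913434780466101123891200, c(30,8) = 3674201658710345201899117607040.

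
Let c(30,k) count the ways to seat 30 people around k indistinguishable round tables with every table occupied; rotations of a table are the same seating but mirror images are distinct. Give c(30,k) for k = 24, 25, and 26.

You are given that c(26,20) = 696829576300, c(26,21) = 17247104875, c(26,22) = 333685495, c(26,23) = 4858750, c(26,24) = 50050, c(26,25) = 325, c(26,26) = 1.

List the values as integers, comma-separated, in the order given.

@27  (27,21):17247104875·26+696829576300→1145254303050, (27,22):333685495·26+17247104875→25922927745, (27,23):4858750·26+333685495→460012995, (27,24):50050·26+4858750→6160050, (27,25):325·26+50050→58500, (27,26):1·26+325→351
@28  (28,22):25922927745·27+1145254303050→1845173352165, (28,23):460012995·27+25922927745→38343278610, (28,24):6160050·27+460012995→626334345, (28,25):58500·27+6160050→7739550, (28,26):351·27+58500→67977
@29  (29,23):38343278610·28+1845173352165→2918785153245, (29,24):626334345·28+38343278610→55880640270, (29,25):7739550·28+626334345→843041745, (29,26):67977·28+7739550→9642906
@30  (30,24):55880640270·29+2918785153245→4539323721075, (30,25):843041745·29+55880640270→80328850875, (30,26):9642906·29+843041745→1122686019
Read c(30,24) = 4539323721075, c(30,25) = 80328850875, c(30,26) = 1122686019.

4539323721075, 80328850875, 1122686019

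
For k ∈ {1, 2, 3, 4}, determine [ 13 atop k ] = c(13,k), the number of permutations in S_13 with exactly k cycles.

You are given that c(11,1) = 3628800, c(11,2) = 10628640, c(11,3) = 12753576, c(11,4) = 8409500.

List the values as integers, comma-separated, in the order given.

r12: T_12,1=11×3628800+0=39916800; T_12,2=11×10628640+3628800=120543840; T_12,3=11×12753576+10628640=150917976; T_12,4=11×8409500+12753576=105258076
r13: T_13,1=12×39916800+0=479001600; T_13,2=12×120543840+39916800=1486442880; T_13,3=12×150917976+120543840=1931559552; T_13,4=12×105258076+150917976=1414014888
Read c(13,1) = 479001600, c(13,2) = 1486442880, c(13,3) = 1931559552, c(13,4) = 1414014888.

479001600, 1486442880, 1931559552, 1414014888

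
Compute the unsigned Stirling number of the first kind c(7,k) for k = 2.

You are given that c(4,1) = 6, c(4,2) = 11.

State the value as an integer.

1764

i=5: T(5,1)=0+4·6=24 | T(5,2)=6+4·11=50
i=6: T(6,1)=0+5·24=120 | T(6,2)=24+5·50=274
i=7: T(7,2)=120+6·274=1764
Read c(7,2) = 1764.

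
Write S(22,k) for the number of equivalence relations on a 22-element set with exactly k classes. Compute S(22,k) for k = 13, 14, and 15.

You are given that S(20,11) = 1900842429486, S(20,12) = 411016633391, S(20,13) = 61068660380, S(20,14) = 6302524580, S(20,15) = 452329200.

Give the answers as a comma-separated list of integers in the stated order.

22496861868481, 3295165281331, 345615943200

i=21: T(21,12)=1900842429486+12·411016633391=6833042030178 | T(21,13)=411016633391+13·61068660380=1204909218331 | T(21,14)=61068660380+14·6302524580=149304004500 | T(21,15)=6302524580+15·452329200=13087462580
i=22: T(22,13)=6833042030178+13·1204909218331=22496861868481 | T(22,14)=1204909218331+14·149304004500=3295165281331 | T(22,15)=149304004500+15·13087462580=345615943200
Read S(22,13) = 22496861868481, S(22,14) = 3295165281331, S(22,15) = 345615943200.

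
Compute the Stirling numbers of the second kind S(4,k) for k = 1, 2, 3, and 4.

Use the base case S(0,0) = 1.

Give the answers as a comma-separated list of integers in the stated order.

1, 7, 6, 1

i=1: T(1,1)=1+1·0=1
i=2: T(2,1)=0+1·1=1 | T(2,2)=1+2·0=1
i=3: T(3,1)=0+1·1=1 | T(3,2)=1+2·1=3 | T(3,3)=1+3·0=1
i=4: T(4,1)=0+1·1=1 | T(4,2)=1+2·3=7 | T(4,3)=3+3·1=6 | T(4,4)=1+4·0=1
Read S(4,1) = 1, S(4,2) = 7, S(4,3) = 6, S(4,4) = 1.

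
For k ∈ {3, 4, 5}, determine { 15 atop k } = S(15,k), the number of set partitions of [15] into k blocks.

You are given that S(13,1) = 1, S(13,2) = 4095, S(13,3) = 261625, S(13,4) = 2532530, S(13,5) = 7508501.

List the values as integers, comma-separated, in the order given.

2375101, 42355950, 210766920

r14: T_14,2=2×4095+1=8191; T_14,3=3×261625+4095=788970; T_14,4=4×2532530+261625=10391745; T_14,5=5×7508501+2532530=40075035
r15: T_15,3=3×788970+8191=2375101; T_15,4=4×10391745+788970=42355950; T_15,5=5×40075035+10391745=210766920
Read S(15,3) = 2375101, S(15,4) = 42355950, S(15,5) = 210766920.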